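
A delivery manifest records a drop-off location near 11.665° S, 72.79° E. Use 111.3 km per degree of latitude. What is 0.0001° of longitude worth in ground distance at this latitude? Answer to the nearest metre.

11 metres

At 11.665° a degree of longitude is 111300 × cos 11.665° ≈ 109001 m, so 0.0001° corresponds to 10.9001 m.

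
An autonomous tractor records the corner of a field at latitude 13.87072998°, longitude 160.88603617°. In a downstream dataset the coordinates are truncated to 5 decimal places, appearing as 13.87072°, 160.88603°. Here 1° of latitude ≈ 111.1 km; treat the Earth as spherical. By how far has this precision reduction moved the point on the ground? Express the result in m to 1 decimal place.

The latitude changed by +0.00000998° and the longitude by +0.00000617°.
N–S: 0.00000998° × 111100 m/° = 1.10878 m.
E–W at 13.8707°: 0.00000617° × 111100 × cos 13.8707° = 0.00000617 × 111100 × 0.9708 ≈ 0.665498 m.
Hypotenuse of the two orthogonal shifts: √(1.10878² + 0.665498²) = 1.29316 m.

1.3 m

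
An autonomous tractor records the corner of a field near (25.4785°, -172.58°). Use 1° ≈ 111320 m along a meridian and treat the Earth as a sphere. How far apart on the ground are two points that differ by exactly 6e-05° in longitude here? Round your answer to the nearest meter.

6 meters

One degree of longitude here spans 111320 × cos 25.4785° = 111320 × 0.9027 ≈ 100494 m; 6e-05° of that is 6.02963 m.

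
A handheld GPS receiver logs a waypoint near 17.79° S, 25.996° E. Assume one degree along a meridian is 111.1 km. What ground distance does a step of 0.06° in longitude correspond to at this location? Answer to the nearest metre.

One degree of longitude here spans 111100 × cos 17.79° = 111100 × 0.9522 ≈ 105788 m; 0.06° of that is 6347.25 m.

6347 metres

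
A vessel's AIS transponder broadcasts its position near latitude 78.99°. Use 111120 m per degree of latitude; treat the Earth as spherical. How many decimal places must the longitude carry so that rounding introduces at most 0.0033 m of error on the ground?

7 decimal places

At 78.99° one degree of longitude covers 111120 × cos 78.99° ≈ 111120 × 0.1910 ≈ 21221.7 m.
N decimal places → at most half a unit in the last place, 0.5 × 10⁻ᴺ° = 21221.7/2 × 10⁻ᴺ m.
Need 0.5 × 21221.7 × 10⁻ᴺ ≤ 0.0033 → 10⁻ᴺ ≤ 3.110e-07, so N ≥ 6.51.
So 7 decimal places suffice (0.00106 m); 6 would allow up to 0.0106 m.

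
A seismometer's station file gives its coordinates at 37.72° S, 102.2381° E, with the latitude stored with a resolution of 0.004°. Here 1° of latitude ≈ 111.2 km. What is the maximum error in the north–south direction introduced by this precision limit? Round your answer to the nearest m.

222 m

With a 0.004° grid the true value lies within half a step, ±0.004°/2 = ±0.002°, of the stored one.
North–south distance: 0.002° × 111200 m/° = 222.4 m.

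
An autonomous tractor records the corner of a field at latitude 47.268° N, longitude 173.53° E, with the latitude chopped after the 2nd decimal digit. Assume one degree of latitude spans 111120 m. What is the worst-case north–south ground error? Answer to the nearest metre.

1111 metres

Truncating at 2 decimal places can drop up to a full unit in the last place, so the latitude may be off by as much as 0.01°.
So the N–S error is at most 0.01 × 111120 = 1111.2 m.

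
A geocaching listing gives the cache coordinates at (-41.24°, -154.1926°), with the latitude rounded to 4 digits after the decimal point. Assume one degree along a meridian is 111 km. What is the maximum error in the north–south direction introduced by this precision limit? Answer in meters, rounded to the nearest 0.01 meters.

Rounding to 4 decimal places leaves the latitude within ±5e-05° of the true value.
So the N–S error is at most 5e-05 × 111000 = 5.55 m.

5.55 meters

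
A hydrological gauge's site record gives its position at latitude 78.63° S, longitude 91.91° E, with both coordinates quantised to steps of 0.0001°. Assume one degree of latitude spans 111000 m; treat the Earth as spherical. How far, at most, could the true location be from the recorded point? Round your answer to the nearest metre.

6 metres

With a 0.0001° grid the true value lies within half a step, ±0.0001°/2 = ±5e-05°, of the stored one.
N–S: 5e-05° × 111000 m/° = 5.55 m.
E–W at 78.63°: 5e-05° × 111000 × cos 78.63° = 5e-05 × 111000 × 0.1971 ≈ 1.09415 m.
The two errors are perpendicular, so the maximum displacement is √(5.55² + 1.09415²) ≈ 5.65682 m.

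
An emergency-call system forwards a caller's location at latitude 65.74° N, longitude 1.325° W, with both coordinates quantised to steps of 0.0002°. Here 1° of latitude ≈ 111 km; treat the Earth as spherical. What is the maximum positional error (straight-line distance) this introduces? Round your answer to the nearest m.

With a 0.0002° grid the true value lies within half a step, ±0.0002°/2 = ±0.0001°, of the stored one.
N–S: 0.0001° × 111000 m/° = 11.1 m.
East–west component at 65.74°: 0.0001° × 111000 × cos 65.74° ≈ 0.0001 × 45607.5 ≈ 4.56075 m.
Worst case both components are at the extreme and orthogonal: √(11.1² + 4.56075²) ≈ 12.0004 m.

12 m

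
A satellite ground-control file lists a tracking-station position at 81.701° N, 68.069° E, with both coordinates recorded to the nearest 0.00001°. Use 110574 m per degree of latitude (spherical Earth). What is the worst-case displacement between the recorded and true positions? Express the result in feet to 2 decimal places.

Rounding to 5 decimal places leaves each coordinate within ±5e-06° of the true value.
N–S: 5e-06° × 110574 m/° = 0.55287 m.
E–W at 81.701°: 5e-06° × 110574 × cos 81.701° = 5e-06 × 110574 × 0.1443 ≈ 0.0798007 m.
Worst case both components are at the extreme and orthogonal: √(0.55287² + 0.0798007²) ≈ 0.558599 m.
In feet: 0.558599 m ÷ 0.3048 ≈ 1.8327 ft.

1.83 feet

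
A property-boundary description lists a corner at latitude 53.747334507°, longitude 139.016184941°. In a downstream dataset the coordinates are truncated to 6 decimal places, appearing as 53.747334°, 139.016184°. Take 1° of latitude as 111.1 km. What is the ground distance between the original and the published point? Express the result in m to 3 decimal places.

0.084 m

Δlat = 53.747334507 − 53.747334 = +0.000000507°; Δlon = 139.016184941 − 139.016184 = +0.000000941°.
North–south shift: 0.000000507 × 111100 = 0.0563277 m.
E–W at 53.7473°: 0.000000941° × 111100 × cos 53.7473° = 0.000000941 × 111100 × 0.5913 ≈ 0.0618224 m.
Distance: √(0.0563277² + 0.0618224²) ≈ 0.0836351 m.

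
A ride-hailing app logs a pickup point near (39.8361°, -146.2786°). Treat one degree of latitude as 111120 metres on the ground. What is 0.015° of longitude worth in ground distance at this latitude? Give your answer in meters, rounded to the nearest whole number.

1280 meters

0.015° of longitude at 39.8361° is 0.015 × 111120 × cos 39.8361° ≈ 0.015 × 85326.8 = 1279.9 m.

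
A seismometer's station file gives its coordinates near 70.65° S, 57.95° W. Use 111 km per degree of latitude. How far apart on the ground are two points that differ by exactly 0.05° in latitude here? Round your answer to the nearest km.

Along a meridian 0.05° is 0.05 × 111000 = 5550 m.
That is 5550 m = 5.55 km.

6 km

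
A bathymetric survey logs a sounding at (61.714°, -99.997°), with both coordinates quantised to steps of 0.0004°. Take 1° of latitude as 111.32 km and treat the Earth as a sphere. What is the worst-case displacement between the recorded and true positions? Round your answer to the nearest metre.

With a 0.0004° grid the true value lies within half a step, ±0.0004°/2 = ±0.0002°, of the stored one.
North–south component: 0.0002° × 111320 = 22.264 m.
East–west component at 61.714°: 0.0002° × 111320 × cos 61.714° ≈ 0.0002 × 52751.5 ≈ 10.5503 m.
Worst case both components are at the extreme and orthogonal: √(22.264² + 10.5503²) ≈ 24.6373 m.

25 metres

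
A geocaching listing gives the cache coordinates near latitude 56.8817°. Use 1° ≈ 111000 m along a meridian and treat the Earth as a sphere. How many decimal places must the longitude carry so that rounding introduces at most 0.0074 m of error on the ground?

At 56.8817° one degree of longitude covers 111000 × cos 56.8817° ≈ 111000 × 0.5464 ≈ 60647 m.
Rounding to N decimal places gives at most 0.5 × 10⁻ᴺ degrees of error, i.e. 0.5 × 10⁻ᴺ × 60647 m.
Setting 30323.5 × 10⁻ᴺ ≤ 0.0074 gives 10ᴺ ≥ 4.098e+06, i.e. N ≥ 6.61.
So 7 decimal places suffice (0.00303 m); 6 would allow up to 0.0303 m.

7 decimal places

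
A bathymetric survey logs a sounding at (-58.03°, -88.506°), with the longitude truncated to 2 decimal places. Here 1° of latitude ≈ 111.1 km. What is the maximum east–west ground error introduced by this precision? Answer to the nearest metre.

Truncating at 2 decimal places can drop up to a full unit in the last place, so the longitude may be off by as much as 0.01°.
Parallels shrink by cos φ, so at 58.03° a degree of longitude is 111100 × 0.5295 ≈ 58824.7 m.
Maximum E–W displacement: 0.01 × 58824.7 = 588.247 m.

588 metres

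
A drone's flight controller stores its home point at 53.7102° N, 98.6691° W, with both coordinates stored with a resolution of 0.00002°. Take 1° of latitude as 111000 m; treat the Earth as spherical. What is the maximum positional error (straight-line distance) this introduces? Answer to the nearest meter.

1 meters

With a 0.00002° grid the true value lies within half a step, ±0.00002°/2 = ±1e-05°, of the stored one.
North–south component: 1e-05° × 111000 = 1.11 m.
Longitude error → 1e-05 × 111000 × cos 53.7102° = 1e-05 × 111000 × 0.5919 ≈ 0.656975 m.
Worst case both components are at the extreme and orthogonal: √(1.11² + 0.656975²) ≈ 1.28985 m.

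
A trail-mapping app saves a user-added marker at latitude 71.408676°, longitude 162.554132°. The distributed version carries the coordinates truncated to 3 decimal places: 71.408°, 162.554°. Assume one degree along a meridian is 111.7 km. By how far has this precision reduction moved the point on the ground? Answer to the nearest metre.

Δlat = 71.408676 − 71.408 = +0.000676°; Δlon = 162.554132 − 162.554 = +0.000132°.
N–S: 0.000676° × 111700 m/° = 75.5092 m.
E–W at 71.408°: 0.000132° × 111700 × cos 71.408° = 0.000132 × 111700 × 0.3188 ≈ 4.70091 m.
Hypotenuse of the two orthogonal shifts: √(75.5092² + 4.70091²) = 75.6554 m.

76 metres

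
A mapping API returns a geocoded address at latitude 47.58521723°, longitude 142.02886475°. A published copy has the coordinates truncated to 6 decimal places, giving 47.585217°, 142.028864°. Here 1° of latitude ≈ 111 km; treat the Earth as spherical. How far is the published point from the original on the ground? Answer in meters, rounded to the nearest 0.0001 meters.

The latitude changed by +0.00000023° and the longitude by +0.00000075°.
North–south shift: 0.00000023 × 111000 = 0.02553 m.
E–W at 47.5852°: 0.00000075° × 111000 × cos 47.5852° = 0.00000075 × 111000 × 0.6745 ≈ 0.0561515 m.
Combined displacement = (0.02553² + 0.0561515²)^½ ≈ 0.0616829 m.

0.0617 meters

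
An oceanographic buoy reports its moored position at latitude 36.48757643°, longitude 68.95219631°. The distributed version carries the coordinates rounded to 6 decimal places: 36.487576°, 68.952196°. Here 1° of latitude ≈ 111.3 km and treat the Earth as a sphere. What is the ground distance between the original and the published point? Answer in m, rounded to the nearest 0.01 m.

Δlat = 36.48757643 − 36.487576 = +0.00000043°; Δlon = 68.95219631 − 68.952196 = +0.00000031°.
North–south shift: 0.00000043 × 111300 = 0.047859 m.
East–west at this latitude: 0.00000031° × 111300 × cos 36.4876° ≈ 0.00000031 × 89483.6 = 0.0277399 m.
Combined displacement = (0.047859² + 0.0277399²)^½ ≈ 0.0553172 m.

0.06 m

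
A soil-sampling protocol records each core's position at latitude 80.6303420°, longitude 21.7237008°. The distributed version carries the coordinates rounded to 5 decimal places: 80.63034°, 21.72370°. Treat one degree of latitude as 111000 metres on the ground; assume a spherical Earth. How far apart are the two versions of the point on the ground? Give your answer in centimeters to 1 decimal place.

22.2 centimeters

The latitude changed by +0.0000020° and the longitude by +0.0000008°.
N–S: 0.0000020° × 111000 m/° = 0.222 m.
E–W at 80.6303°: 0.0000008° × 111000 × cos 80.6303° = 0.0000008 × 111000 × 0.1628 ≈ 0.014457 m.
Distance: √(0.222² + 0.014457²) ≈ 0.22247 m.
That is 0.22247 m = 22.247 cm.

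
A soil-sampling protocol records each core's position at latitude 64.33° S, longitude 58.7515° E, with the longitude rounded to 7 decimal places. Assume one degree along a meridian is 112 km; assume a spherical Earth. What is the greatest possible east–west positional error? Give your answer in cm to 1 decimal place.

0.2 cm

Rounding to 7 decimal places leaves the longitude within ±5e-08° of the true value.
One degree of longitude at 64.33° is 112000 × cos 64.33° ≈ 112000 × 0.4332 = 48517 m.
So at most 5e-08° × 48517 ≈ 0.00242585 m east–west.
That is 0.00242585 m = 0.24258 cm.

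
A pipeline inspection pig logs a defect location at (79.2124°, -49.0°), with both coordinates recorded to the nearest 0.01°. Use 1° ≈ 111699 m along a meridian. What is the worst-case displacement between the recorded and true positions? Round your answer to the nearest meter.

568 meters

Rounding to 2 decimal places leaves each coordinate within ±0.005° of the true value.
North–south component: 0.005° × 111699 = 558.495 m.
Longitude error → 0.005 × 111699 × cos 79.2124° = 0.005 × 111699 × 0.1872 ≈ 104.533 m.
Worst case both components are at the extreme and orthogonal: √(558.495² + 104.533²) ≈ 568.193 m.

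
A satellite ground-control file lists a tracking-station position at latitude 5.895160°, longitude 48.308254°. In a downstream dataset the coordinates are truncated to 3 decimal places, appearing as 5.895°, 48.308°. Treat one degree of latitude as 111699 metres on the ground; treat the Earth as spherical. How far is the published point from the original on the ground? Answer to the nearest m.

The latitude changed by +0.000160° and the longitude by +0.000254°.
N–S: 0.000160° × 111699 m/° = 17.8718 m.
E–W at 5.895°: 0.000254° × 111699 × cos 5.895° = 0.000254 × 111699 × 0.9947 ≈ 28.2215 m.
Combined displacement = (17.8718² + 28.2215²)^½ ≈ 33.4044 m.

33 m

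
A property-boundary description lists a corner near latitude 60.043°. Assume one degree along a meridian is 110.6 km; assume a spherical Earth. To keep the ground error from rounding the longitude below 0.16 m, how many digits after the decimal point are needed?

At 60.043° one degree of longitude covers 110600 × cos 60.043° ≈ 110600 × 0.4993 ≈ 55228.1 m.
Rounding to N decimal places gives at most 0.5 × 10⁻ᴺ degrees of error, i.e. 0.5 × 10⁻ᴺ × 55228.1 m.
Need 0.5 × 55228.1 × 10⁻ᴺ ≤ 0.16 → 10⁻ᴺ ≤ 5.794e-06, so N ≥ 5.24.
So 6 decimal places suffice (0.0276 m); 5 would allow up to 0.276 m.

6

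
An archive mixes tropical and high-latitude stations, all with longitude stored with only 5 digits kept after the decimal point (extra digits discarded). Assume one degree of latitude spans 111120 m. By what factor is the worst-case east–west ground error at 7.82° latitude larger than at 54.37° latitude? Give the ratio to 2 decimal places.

Truncating at 5 decimal places can drop up to a full unit in the last place, so the longitude may be off by as much as 1e-05°.
Error at 7.82° = 1e-05° × 111120 × cos 7.82° ≈ 1.1112 × 0.9907 = 1.1009 m.
At 54.37°: 1e-05° × 111120 × cos 54.37° = 1e-05 × 111120 × 0.5825 ≈ 0.64733 m.
Ratio: 1.1009 / 0.64733 = cos 7.82° / cos 54.37° ≈ 1.7006.

1.70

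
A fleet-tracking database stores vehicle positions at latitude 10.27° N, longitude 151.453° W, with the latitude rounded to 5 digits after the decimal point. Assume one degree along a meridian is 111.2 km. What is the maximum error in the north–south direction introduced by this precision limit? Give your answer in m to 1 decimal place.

Rounding to 5 decimal places leaves the latitude within ±5e-06° of the true value.
So the N–S error is at most 5e-06 × 111200 = 0.556 m.

0.6 m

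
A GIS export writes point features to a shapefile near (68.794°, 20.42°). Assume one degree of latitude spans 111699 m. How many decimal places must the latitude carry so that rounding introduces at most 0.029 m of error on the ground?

One degree of latitude covers 111699 m.
Rounding to N decimal places gives at most 0.5 × 10⁻ᴺ degrees of error, i.e. 0.5 × 10⁻ᴺ × 111699 m.
Need 0.5 × 111699 × 10⁻ᴺ ≤ 0.029 → 10⁻ᴺ ≤ 5.193e-07, so N ≥ 6.28.
N = 6 would give 0.0558 m (too coarse); N = 7 gives 0.00558 m ≤ 0.029 m.

7 decimal places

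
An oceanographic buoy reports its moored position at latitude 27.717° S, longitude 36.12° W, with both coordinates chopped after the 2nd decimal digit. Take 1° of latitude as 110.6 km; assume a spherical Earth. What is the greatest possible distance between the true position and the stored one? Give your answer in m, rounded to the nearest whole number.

1477 m

Truncating at 2 decimal places can drop up to a full unit in the last place, so each coordinate may be off by as much as 0.01°.
N–S: 0.01° × 110600 m/° = 1106 m.
East–west component at 27.717°: 0.01° × 110600 × cos 27.717° ≈ 0.01 × 97909.3 ≈ 979.093 m.
The two errors are perpendicular, so the maximum displacement is √(1106² + 979.093²) ≈ 1477.11 m.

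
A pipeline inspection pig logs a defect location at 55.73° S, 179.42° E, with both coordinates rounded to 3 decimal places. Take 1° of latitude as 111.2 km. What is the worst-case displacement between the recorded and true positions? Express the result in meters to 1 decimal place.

Rounding to 3 decimal places leaves each coordinate within ±0.0005° of the true value.
N–S: 0.0005° × 111200 m/° = 55.6 m.
Longitude error → 0.0005 × 111200 × cos 55.73° = 0.0005 × 111200 × 0.5631 ≈ 31.308 m.
Worst case both components are at the extreme and orthogonal: √(55.6² + 31.308²) ≈ 63.8087 m.

63.8 meters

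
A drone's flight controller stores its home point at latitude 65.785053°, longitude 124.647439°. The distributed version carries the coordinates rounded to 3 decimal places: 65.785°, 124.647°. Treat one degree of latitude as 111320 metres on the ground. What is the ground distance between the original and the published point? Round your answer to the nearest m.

The latitude changed by +0.000053° and the longitude by +0.000439°.
North–south shift: 0.000053 × 111320 = 5.89996 m.
East–west at this latitude: 0.000439° × 111320 × cos 65.785° ≈ 0.000439 × 45659.2 = 20.0444 m.
Hypotenuse of the two orthogonal shifts: √(5.89996² + 20.0444²) = 20.8947 m.

21 m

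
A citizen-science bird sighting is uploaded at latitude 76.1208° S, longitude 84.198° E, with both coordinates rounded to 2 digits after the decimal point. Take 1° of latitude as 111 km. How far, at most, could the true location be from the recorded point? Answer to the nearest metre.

Rounding to 2 decimal places leaves each coordinate within ±0.005° of the true value.
N–S: 0.005° × 111000 m/° = 555 m.
East–west component at 76.1208°: 0.005° × 111000 × cos 76.1208° ≈ 0.005 × 26626.2 ≈ 133.131 m.
The two errors are perpendicular, so the maximum displacement is √(555² + 133.131²) ≈ 570.744 m.

571 metres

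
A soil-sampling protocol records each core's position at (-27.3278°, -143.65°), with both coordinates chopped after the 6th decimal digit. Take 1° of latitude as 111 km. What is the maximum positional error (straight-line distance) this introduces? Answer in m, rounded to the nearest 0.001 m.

Truncating at 6 decimal places can drop up to a full unit in the last place, so each coordinate may be off by as much as 1e-06°.
Latitude error → 1e-06 × 111000 = 0.111 m along the meridian.
East–west component at 27.3278°: 1e-06° × 111000 × cos 27.3278° ≈ 1e-06 × 98611.8 ≈ 0.0986118 m.
Combining orthogonally: (0.111² + 0.0986118²)^½ ≈ 0.148477 m.

0.148 m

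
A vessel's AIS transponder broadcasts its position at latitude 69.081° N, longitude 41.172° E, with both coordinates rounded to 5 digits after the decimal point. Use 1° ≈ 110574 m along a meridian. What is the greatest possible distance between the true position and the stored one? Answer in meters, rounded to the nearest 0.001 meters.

Rounding to 5 decimal places leaves each coordinate within ±5e-06° of the true value.
N–S: 5e-06° × 110574 m/° = 0.55287 m.
East–west component at 69.081°: 5e-06° × 110574 × cos 69.081° ≈ 5e-06 × 39480.2 ≈ 0.197401 m.
Worst case both components are at the extreme and orthogonal: √(0.55287² + 0.197401²) ≈ 0.587054 m.

0.587 meters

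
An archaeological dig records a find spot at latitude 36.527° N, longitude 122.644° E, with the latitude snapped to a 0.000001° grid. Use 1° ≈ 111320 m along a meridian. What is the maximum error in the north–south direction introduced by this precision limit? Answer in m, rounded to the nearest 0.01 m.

0.06 m

With a 0.000001° grid the true value lies within half a step, ±0.000001°/2 = ±5e-07°, of the stored one.
So the N–S error is at most 5e-07 × 111320 = 0.05566 m.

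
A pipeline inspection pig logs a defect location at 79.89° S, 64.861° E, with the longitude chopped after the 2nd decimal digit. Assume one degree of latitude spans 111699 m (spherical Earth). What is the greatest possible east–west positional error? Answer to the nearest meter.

196 meters

Truncating at 2 decimal places can drop up to a full unit in the last place, so the longitude may be off by as much as 0.01°.
One degree of longitude at 79.89° is 111699 × cos 79.89° ≈ 111699 × 0.1755 = 19607.5 m.
Maximum E–W displacement: 0.01 × 19607.5 = 196.075 m.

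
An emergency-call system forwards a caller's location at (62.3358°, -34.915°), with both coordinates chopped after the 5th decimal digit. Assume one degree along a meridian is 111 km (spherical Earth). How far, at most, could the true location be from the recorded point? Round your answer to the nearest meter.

Truncating at 5 decimal places can drop up to a full unit in the last place, so each coordinate may be off by as much as 1e-05°.
N–S: 1e-05° × 111000 m/° = 1.11 m.
E–W at 62.3358°: 1e-05° × 111000 × cos 62.3358° = 1e-05 × 111000 × 0.4643 ≈ 0.51536 m.
The two errors are perpendicular, so the maximum displacement is √(1.11² + 0.51536²) ≈ 1.2238 m.

1 meters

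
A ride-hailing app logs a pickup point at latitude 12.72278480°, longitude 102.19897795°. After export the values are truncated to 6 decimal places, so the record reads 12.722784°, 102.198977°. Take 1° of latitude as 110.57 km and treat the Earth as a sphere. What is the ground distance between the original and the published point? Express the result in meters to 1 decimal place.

0.1 meters

The latitude changed by +0.00000080° and the longitude by +0.00000095°.
N–S: 0.00000080° × 110570 m/° = 0.088456 m.
East–west at this latitude: 0.00000095° × 110570 × cos 12.7228° ≈ 0.00000095 × 107855 = 0.102462 m.
Distance: √(0.088456² + 0.102462²) ≈ 0.135363 m.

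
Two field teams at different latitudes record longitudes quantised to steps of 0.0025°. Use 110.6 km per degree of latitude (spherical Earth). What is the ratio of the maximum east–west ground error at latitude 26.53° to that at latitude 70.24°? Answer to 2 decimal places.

2.65

With a 0.0025° grid the true value lies within half a step, ±0.0025°/2 = ±0.00125°, of the stored one.
Error at 26.53° = 0.00125° × 110600 × cos 26.53° ≈ 138.25 × 0.8947 = 123.69 m.
At 70.24°: 0.00125° × 110600 × cos 70.24° = 0.00125 × 110600 × 0.3381 ≈ 46.74 m.
The ratio reduces to cos 26.53° / cos 70.24° = 0.8947/0.3381 ≈ 2.6464.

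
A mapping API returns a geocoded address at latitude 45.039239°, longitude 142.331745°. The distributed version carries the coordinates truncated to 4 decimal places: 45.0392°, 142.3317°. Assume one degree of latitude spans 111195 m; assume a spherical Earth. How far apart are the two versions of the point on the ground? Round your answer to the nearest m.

6 m

The latitude changed by +0.000039° and the longitude by +0.000045°.
North–south shift: 0.000039 × 111195 = 4.33661 m.
E–W at 45.0392°: 0.000045° × 111195 × cos 45.0392° = 0.000045 × 111195 × 0.7066 ≈ 3.53578 m.
Hypotenuse of the two orthogonal shifts: √(4.33661² + 3.53578²) = 5.59535 m.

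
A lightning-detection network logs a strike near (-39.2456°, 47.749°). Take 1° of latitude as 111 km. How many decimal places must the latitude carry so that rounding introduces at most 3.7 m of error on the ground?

One degree of latitude covers 111000 m.
Rounding to N decimal places gives at most 0.5 × 10⁻ᴺ degrees of error, i.e. 0.5 × 10⁻ᴺ × 111000 m.
Need 0.5 × 111000 × 10⁻ᴺ ≤ 3.7 → 10⁻ᴺ ≤ 6.667e-05, so N ≥ 4.18.
So 5 decimal places suffice (0.555 m); 4 would allow up to 5.55 m.

5 decimal places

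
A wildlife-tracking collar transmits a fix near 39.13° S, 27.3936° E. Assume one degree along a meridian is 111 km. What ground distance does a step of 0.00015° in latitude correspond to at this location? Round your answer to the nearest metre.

Along a meridian 0.00015° is 0.00015 × 111000 = 16.65 m.

17 metres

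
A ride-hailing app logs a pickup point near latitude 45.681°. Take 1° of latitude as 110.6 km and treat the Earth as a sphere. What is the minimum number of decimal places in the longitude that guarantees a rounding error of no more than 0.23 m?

6 decimal places

At 45.681° one degree of longitude covers 110600 × cos 45.681° ≈ 110600 × 0.6987 ≈ 77271 m.
With N decimal places the half-ulp bound is 0.5·10⁻ᴺ°, or 0.5·10⁻ᴺ × 77271 m on the ground.
Need 0.5 × 77271 × 10⁻ᴺ ≤ 0.23 → 10⁻ᴺ ≤ 5.953e-06, so N ≥ 5.23.
At 5 places the error can reach 0.386 m, but 6 places keeps it to 0.0386 m.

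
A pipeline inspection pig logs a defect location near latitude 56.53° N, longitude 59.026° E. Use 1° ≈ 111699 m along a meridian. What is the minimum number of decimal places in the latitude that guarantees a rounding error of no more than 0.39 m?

6 decimal places

One degree of latitude covers 111699 m.
N decimal places → at most half a unit in the last place, 0.5 × 10⁻ᴺ° = 111699/2 × 10⁻ᴺ m.
Need 0.5 × 111699 × 10⁻ᴺ ≤ 0.39 → 10⁻ᴺ ≤ 6.983e-06, so N ≥ 5.16.
At 5 places the error can reach 0.558 m, but 6 places keeps it to 0.0558 m.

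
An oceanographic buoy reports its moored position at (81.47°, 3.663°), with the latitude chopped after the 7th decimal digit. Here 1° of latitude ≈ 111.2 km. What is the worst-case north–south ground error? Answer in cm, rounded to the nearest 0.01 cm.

1.11 cm

Truncating at 7 decimal places can drop up to a full unit in the last place, so the latitude may be off by as much as 1e-07°.
So the N–S error is at most 1e-07 × 111200 = 0.01112 m.
That is 0.01112 m = 1.112 cm.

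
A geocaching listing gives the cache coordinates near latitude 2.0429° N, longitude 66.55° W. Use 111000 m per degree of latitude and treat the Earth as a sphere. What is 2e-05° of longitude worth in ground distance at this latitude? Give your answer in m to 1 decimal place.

2.2 m

One degree of longitude here spans 111000 × cos 2.0429° = 111000 × 0.9994 ≈ 110929 m; 2e-05° of that is 2.21859 m.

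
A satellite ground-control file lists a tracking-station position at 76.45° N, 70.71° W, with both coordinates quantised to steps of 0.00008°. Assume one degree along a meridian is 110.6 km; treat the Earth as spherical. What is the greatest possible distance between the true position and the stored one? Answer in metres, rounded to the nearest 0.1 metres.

With a 0.00008° grid the true value lies within half a step, ±0.00008°/2 = ±4e-05°, of the stored one.
Latitude error → 4e-05 × 110600 = 4.424 m along the meridian.
Longitude error → 4e-05 × 110600 × cos 76.45° = 4e-05 × 110600 × 0.2343 ≈ 1.03652 m.
Worst case both components are at the extreme and orthogonal: √(4.424² + 1.03652²) ≈ 4.5438 m.

4.5 metres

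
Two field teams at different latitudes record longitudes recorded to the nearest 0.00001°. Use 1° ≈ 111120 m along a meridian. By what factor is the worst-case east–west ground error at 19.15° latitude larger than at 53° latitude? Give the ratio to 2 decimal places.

Rounding to 5 decimal places leaves the longitude within ±5e-06° of the true value.
At 19.15°: 5e-06° × 111120 × cos 19.15° = 5e-06 × 111120 × 0.9447 ≈ 0.52485 m.
At 53°: 5e-06° × 111120 × cos 53° = 5e-06 × 111120 × 0.6018 ≈ 0.33437 m.
The ratio reduces to cos 19.15° / cos 53° = 0.9447/0.6018 ≈ 1.5697.

1.57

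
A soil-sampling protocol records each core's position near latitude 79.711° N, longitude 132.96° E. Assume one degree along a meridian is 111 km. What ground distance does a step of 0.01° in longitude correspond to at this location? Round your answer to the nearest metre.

198 metres

At 79.711° a degree of longitude is 111000 × cos 79.711° ≈ 19826.1 m, so 0.01° corresponds to 198.261 m.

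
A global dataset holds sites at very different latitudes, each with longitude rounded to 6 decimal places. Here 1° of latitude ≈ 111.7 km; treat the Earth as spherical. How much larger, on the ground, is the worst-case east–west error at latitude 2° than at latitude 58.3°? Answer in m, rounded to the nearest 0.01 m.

Rounding to 6 decimal places leaves the longitude within ±5e-07° of the true value.
At 2°: 5e-07° × 111700 × cos 2° = 5e-07 × 111700 × 0.9994 ≈ 0.055816 m.
Error at 58.3° = 5e-07° × 111700 × cos 58.3° ≈ 0.05585 × 0.5255 = 0.029348 m.
Difference: 0.055816 − 0.029348 = 0.026468 m.

0.03 m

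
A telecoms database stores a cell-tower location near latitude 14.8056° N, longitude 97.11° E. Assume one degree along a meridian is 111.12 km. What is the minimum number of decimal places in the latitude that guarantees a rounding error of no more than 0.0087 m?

7 decimal places

One degree of latitude covers 111120 m.
N decimal places → at most half a unit in the last place, 0.5 × 10⁻ᴺ° = 111120/2 × 10⁻ᴺ m.
Setting 55560 × 10⁻ᴺ ≤ 0.0087 gives 10ᴺ ≥ 6.386e+06, i.e. N ≥ 6.81.
At 6 places the error can reach 0.0556 m, but 7 places keeps it to 0.00556 m.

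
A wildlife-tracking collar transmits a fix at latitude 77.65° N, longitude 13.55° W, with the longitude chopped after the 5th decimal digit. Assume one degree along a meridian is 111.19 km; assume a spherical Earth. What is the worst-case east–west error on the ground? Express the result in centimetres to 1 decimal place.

Truncating at 5 decimal places can drop up to a full unit in the last place, so the longitude may be off by as much as 1e-05°.
Parallels shrink by cos φ, so at 77.65° a degree of longitude is 111190 × 0.2139 ≈ 23781.6 m.
So at most 1e-05° × 23781.6 ≈ 0.237816 m east–west.
That is 0.237816 m = 23.782 cm.

23.8 centimetres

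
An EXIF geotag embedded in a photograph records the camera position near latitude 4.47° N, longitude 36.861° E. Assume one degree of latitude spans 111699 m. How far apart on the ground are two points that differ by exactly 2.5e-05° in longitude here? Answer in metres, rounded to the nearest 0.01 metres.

One degree of longitude here spans 111699 × cos 4.47° = 111699 × 0.9970 ≈ 111359 m; 2.5e-05° of that is 2.78398 m.

2.78 metres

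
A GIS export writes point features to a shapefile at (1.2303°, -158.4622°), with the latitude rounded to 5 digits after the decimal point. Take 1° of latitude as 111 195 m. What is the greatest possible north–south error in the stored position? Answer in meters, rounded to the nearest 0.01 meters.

0.56 meters

Rounding to 5 decimal places leaves the latitude within ±5e-06° of the true value.
North–south distance: 5e-06° × 111195 m/° = 0.555975 m.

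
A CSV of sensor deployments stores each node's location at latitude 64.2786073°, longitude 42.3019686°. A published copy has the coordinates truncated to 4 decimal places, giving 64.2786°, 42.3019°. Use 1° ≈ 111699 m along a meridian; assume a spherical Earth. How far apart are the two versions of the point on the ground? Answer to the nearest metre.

3 metres

The latitude changed by +0.0000073° and the longitude by +0.0000686°.
N–S: 0.0000073° × 111699 m/° = 0.815403 m.
East–west at this latitude: 0.0000686° × 111699 × cos 64.2786° ≈ 0.0000686 × 48476.9 = 3.32551 m.
Combined displacement = (0.815403² + 3.32551²)^½ ≈ 3.42402 m.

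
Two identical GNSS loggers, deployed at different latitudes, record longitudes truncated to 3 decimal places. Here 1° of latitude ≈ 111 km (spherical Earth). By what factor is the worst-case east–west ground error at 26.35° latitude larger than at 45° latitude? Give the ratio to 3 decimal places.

1.267

Truncating at 3 decimal places can drop up to a full unit in the last place, so the longitude may be off by as much as 0.001°.
At 26.35°: 0.001° × 111000 × cos 26.35° = 0.001 × 111000 × 0.8961 ≈ 99.467 m.
Error at 45° = 0.001° × 111000 × cos 45° ≈ 111 × 0.7071 = 78.489 m.
Ratio: 99.467 / 78.489 = cos 26.35° / cos 45° ≈ 1.2673.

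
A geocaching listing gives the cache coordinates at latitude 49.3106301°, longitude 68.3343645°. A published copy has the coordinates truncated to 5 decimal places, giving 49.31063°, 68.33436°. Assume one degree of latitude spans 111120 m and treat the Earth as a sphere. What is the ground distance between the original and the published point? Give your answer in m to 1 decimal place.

0.3 m

The latitude changed by +0.0000001° and the longitude by +0.0000045°.
North–south shift: 0.0000001 × 111120 = 0.011112 m.
E–W at 49.3106°: 0.0000045° × 111120 × cos 49.3106° = 0.0000045 × 111120 × 0.6520 ≈ 0.326005 m.
Hypotenuse of the two orthogonal shifts: √(0.011112² + 0.326005²) = 0.326194 m.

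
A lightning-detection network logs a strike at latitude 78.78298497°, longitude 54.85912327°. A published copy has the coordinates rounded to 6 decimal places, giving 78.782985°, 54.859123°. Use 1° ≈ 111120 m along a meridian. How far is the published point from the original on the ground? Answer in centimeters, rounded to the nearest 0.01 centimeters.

0.67 centimeters

The latitude changed by -0.00000003° and the longitude by +0.00000027°.
N–S: -0.00000003° × 111120 m/° = -0.0033336 m.
East–west at this latitude: 0.00000027° × 111120 × cos 78.783° ≈ 0.00000027 × 21615.7 = 0.00583624 m.
Hypotenuse of the two orthogonal shifts: √(0.0033336² + 0.00583624²) = 0.0067212 m.
That is 0.0067212 m = 0.67212 cm.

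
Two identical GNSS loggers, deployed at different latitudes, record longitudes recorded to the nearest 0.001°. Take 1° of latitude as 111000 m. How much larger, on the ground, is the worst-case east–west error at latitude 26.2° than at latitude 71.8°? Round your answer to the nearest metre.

32 metres

Rounding to 3 decimal places leaves the longitude within ±0.0005° of the true value.
At 26.2°: 0.0005° × 111000 × cos 26.2° = 0.0005 × 111000 × 0.8973 ≈ 49.798 m.
Error at 71.8° = 0.0005° × 111000 × cos 71.8° ≈ 55.5 × 0.3123 = 17.335 m.
Difference: 49.798 − 17.335 = 32.463 m.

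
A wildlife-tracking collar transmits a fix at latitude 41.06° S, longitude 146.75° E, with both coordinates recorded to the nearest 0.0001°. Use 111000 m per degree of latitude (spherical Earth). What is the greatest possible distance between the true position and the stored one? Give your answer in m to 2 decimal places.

Rounding to 4 decimal places leaves each coordinate within ±5e-05° of the true value.
N–S: 5e-05° × 111000 m/° = 5.55 m.
Longitude error → 5e-05 × 111000 × cos 41.06° = 5e-05 × 111000 × 0.7540 ≈ 4.18482 m.
Worst case both components are at the extreme and orthogonal: √(5.55² + 4.18482²) ≈ 6.95092 m.

6.95 m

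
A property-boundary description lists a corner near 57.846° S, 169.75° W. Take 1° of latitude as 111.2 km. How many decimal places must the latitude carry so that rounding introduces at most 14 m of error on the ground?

One degree of latitude covers 111200 m.
With N decimal places the half-ulp bound is 0.5·10⁻ᴺ°, or 0.5·10⁻ᴺ × 111200 m on the ground.
Need 0.5 × 111200 × 10⁻ᴺ ≤ 14 → 10⁻ᴺ ≤ 2.518e-04, so N ≥ 3.60.
So 4 decimal places suffice (5.56 m); 3 would allow up to 55.6 m.

4 decimal places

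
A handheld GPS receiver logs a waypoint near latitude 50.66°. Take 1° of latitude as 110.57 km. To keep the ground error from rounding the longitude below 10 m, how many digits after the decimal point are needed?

At 50.66° one degree of longitude covers 110570 × cos 50.66° ≈ 110570 × 0.6339 ≈ 70092.6 m.
N decimal places → at most half a unit in the last place, 0.5 × 10⁻ᴺ° = 70092.6/2 × 10⁻ᴺ m.
Need 0.5 × 70092.6 × 10⁻ᴺ ≤ 10 → 10⁻ᴺ ≤ 2.853e-04, so N ≥ 3.54.
At 3 places the error can reach 35 m, but 4 places keeps it to 3.5 m.

4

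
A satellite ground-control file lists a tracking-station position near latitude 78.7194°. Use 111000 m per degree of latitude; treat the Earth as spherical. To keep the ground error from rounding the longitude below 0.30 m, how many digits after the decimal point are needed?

5

At 78.7194° one degree of longitude covers 111000 × cos 78.7194° ≈ 111000 × 0.1956 ≈ 21713.2 m.
N decimal places → at most half a unit in the last place, 0.5 × 10⁻ᴺ° = 21713.2/2 × 10⁻ᴺ m.
Need 0.5 × 21713.2 × 10⁻ᴺ ≤ 0.30 → 10⁻ᴺ ≤ 2.763e-05, so N ≥ 4.56.
N = 4 would give 1.09 m (too coarse); N = 5 gives 0.109 m ≤ 0.30 m.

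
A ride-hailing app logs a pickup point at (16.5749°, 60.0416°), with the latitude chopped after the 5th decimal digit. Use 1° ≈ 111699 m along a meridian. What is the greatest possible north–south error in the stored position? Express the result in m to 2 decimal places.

1.12 m

Truncating at 5 decimal places can drop up to a full unit in the last place, so the latitude may be off by as much as 1e-05°.
Along the meridian that is 1e-05° × 111699 m/° = 1.11699 m.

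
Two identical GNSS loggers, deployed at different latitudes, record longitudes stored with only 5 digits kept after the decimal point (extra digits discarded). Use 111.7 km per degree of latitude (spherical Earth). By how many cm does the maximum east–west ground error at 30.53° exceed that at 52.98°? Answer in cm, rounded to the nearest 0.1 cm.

Truncating at 5 decimal places can drop up to a full unit in the last place, so the longitude may be off by as much as 1e-05°.
At 30.53°: 1e-05° × 111700 × cos 30.53° = 1e-05 × 111700 × 0.8614 ≈ 0.96214 m.
At 52.98°: 1e-05° × 111700 × cos 52.98° = 1e-05 × 111700 × 0.6021 ≈ 0.67254 m.
So the lower-latitude error exceeds the higher by 0.96214 − 0.67254 = 0.2896 m.
That is 0.289604 m = 28.96 cm.

29.0 cm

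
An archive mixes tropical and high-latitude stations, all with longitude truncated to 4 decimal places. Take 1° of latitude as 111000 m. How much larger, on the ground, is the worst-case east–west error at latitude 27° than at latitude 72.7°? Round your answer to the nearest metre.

7 metres

Truncating at 4 decimal places can drop up to a full unit in the last place, so the longitude may be off by as much as 0.0001°.
Error at 27° = 0.0001° × 111000 × cos 27° ≈ 11.1 × 0.8910 = 9.8902 m.
Error at 72.7° = 0.0001° × 111000 × cos 72.7° ≈ 11.1 × 0.2974 = 3.3009 m.
Difference: 9.8902 − 3.3009 = 6.5893 m.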